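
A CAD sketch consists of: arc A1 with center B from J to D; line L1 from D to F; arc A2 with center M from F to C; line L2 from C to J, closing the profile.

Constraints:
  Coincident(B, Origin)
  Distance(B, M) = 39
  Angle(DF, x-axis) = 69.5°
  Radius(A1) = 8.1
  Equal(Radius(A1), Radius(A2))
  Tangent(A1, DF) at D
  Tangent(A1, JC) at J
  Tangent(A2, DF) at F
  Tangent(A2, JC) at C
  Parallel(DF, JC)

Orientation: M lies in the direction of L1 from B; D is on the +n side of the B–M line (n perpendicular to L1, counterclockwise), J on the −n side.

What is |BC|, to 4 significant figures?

39.83

Tangency of A1 to both parallel lines with radius 8.1 puts D and J at B ± 8.1·n: D = (-7.587, 2.837), J = (7.587, -2.837). Equal radii place F and C the same way about M: F = M + 8.1·n = (6.071, 39.37), C = M − 8.1·n = (21.25, 33.69). Then |BC| = |C − B| = 39.83.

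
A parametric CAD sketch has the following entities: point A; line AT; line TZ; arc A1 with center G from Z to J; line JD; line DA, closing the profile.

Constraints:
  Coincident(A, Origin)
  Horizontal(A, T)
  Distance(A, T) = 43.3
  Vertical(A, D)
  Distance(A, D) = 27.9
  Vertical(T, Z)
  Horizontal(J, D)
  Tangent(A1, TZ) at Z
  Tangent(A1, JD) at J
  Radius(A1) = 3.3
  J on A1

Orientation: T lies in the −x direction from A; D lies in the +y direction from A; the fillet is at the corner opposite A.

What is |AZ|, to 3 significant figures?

49.8

A is at the origin; AT is horizontal with |AT| = 43.3 and T on the −x side, so T = (-43.3, 0.00). A and D share the same x with |AD| = 27.9 and D on the +y side, so D = (0.00, 27.9). The virtual corner opposite A is at (-43.3, 27.9). The tangent condition forces GZ to be normal to TZ and tangency of A1 to JD means the radius GJ is perpendicular to JD, with radius 3.3, so the center G sits 3.3 in from both sides at G = (-40.0, 24.6). That places the tangent points at Z = (-43.3, 24.6) on TZ and J = (-40.0, 27.9) on JD. Then |AZ| = |Z − A| = 49.8.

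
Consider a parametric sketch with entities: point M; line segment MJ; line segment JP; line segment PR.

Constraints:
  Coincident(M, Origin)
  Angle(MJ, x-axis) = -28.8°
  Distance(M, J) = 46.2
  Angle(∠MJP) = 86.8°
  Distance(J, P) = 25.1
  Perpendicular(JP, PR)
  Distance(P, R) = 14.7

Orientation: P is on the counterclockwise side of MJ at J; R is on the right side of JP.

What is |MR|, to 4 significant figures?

64.86

M is at the origin; MJ runs at -28.8° with length 46.2, so J = 46.2·(cos -28.8°, sin -28.8°) = (40.49, -22.26). ∠MJP = 86.8°, so JP runs at -28.8° + (180° − 86.8°) = 64.40° from the x-axis; with |JP| = 25.1, P = J + 25.1·(cos 64.40°, sin 64.40°) = (51.33, 0.3790). JP ⟂ PR; with |PR| = 14.7 on the right of JP, R = P + 14.7·(0.9018, -0.4321) = (64.59, -5.973). Then |MR| = |R − M| = 64.86.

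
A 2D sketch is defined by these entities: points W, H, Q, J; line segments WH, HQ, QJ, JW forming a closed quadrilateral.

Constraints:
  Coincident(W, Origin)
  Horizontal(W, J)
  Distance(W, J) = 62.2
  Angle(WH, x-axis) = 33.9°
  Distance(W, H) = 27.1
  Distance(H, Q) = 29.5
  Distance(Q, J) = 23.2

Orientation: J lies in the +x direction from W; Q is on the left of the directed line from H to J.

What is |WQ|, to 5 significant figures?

55.443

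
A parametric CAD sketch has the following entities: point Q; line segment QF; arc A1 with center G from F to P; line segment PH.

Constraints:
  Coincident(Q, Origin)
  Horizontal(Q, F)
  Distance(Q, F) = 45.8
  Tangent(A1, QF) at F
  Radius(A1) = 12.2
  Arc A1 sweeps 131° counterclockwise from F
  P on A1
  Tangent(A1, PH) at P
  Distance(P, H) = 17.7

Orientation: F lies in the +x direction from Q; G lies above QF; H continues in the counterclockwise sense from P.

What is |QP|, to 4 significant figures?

58.60

Q is at the origin; Q and F share the same y with |QF| = 45.8 and F on the +x side, so F = (45.80, 0.000). Tangency of A1 to QF means the radius GF is perpendicular to QF, so G = F + (0, 12.2) = (45.80, 12.20). On A1, F sits at bearing -90° from G; a 131° counterclockwise sweep puts P at bearing 41°, so P = G + 12.2·(cos 41°, sin 41°) = (55.01, 20.20). Then |QP| = |P − Q| = 58.60.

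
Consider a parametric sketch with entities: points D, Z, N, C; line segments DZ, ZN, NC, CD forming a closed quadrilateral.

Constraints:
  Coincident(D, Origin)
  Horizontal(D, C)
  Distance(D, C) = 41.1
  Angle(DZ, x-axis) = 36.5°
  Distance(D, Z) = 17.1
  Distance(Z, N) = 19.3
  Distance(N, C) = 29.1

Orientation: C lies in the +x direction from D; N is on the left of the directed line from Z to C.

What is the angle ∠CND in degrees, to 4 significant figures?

77.25°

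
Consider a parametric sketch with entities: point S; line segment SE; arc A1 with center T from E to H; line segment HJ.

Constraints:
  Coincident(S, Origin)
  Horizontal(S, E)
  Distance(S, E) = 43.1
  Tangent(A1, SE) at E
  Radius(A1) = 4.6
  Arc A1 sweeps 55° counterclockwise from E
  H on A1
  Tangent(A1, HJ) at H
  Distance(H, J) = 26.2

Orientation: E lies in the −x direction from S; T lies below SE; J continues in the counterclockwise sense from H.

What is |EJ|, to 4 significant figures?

30.03

On A1, E sits at bearing 90° from T; a 55° counterclockwise sweep puts H at bearing 145°, so H = T + 4.6·(cos 145°, sin 145°) = (-46.87, -1.962). A1 meets HJ tangentially, so TH is at right angles to HJ, so HJ runs along (−sin 145°, cos 145°); with |HJ| = 26.2, J = (-61.90, -23.42). Then |EJ| = |J − E| = 30.03.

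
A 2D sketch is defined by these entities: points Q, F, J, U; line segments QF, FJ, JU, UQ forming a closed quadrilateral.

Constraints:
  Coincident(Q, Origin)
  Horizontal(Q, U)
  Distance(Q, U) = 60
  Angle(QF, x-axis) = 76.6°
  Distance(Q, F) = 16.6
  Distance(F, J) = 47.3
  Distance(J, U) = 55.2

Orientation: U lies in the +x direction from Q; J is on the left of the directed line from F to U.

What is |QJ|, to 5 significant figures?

62.148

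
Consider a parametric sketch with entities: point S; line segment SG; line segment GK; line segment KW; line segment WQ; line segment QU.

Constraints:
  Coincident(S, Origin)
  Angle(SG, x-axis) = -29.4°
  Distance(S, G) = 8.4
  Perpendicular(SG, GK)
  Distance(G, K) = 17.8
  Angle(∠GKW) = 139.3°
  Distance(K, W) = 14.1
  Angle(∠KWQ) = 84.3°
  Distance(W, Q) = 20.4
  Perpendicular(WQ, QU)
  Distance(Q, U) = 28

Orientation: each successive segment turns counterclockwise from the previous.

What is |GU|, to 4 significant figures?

6.340

S is at the origin; SG runs at -29.4° with length 8.4, so G = (7.318, -4.124). SG ⟂ GK, so GK runs at 60.60°; with |GK| = 17.8, K = (16.06, 11.38). ∠GKW = 139.3° gives KW at 101.3° from the x-axis; with |KW| = 14.1, W = (13.29, 25.21). ∠KWQ = 84.3° gives WQ at -163.0° from the x-axis; with |WQ| = 20.4, Q = (-6.215, 19.25). WQ is perpendicular to QU, so QU runs at -73.00°; with |QU| = 28.0, U = (1.971, -7.530). Then |GU| = |U − G| = 6.340.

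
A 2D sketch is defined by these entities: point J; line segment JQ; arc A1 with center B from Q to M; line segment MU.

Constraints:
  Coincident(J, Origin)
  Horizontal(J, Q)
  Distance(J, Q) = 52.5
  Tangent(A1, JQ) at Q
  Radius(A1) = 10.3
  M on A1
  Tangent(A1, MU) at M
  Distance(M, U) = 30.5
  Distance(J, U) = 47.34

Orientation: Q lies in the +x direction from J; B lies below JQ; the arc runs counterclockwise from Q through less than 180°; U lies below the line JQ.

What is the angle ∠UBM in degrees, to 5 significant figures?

71.340°

Checks: |BM| = 10.30 ✓; ∠(BM, MU) = 90.00° ✓; |MU| = 30.50 ✓; |JU| = 47.34 ✓.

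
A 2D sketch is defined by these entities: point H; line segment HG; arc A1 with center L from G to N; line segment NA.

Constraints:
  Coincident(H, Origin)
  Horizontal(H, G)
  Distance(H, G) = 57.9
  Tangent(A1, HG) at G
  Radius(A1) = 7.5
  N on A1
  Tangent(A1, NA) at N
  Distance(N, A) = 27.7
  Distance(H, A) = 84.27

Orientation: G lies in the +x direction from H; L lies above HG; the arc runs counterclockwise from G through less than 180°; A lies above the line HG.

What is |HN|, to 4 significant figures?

64.01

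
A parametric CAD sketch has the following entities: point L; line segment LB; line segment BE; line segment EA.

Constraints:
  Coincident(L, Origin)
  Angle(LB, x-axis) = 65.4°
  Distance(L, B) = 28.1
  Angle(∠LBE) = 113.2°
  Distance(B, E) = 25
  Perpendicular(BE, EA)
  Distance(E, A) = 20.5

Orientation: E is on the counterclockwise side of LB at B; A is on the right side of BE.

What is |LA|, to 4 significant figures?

58.71

L is at the origin; LB runs at 65.4° with length 28.1, so B = 28.1·(cos 65.4°, sin 65.4°) = (11.70, 25.55). ∠LBE = 113.2°, so BE runs at 65.4° + (180° − 113.2°) = 132.2° from the x-axis; with |BE| = 25.0, E = B + 25.0·(cos 132.2°, sin 132.2°) = (-5.096, 44.07). The perpendicularity gives EA at right angles to BE; with |EA| = 20.5 on the right of BE, A = E + 20.5·(0.7408, 0.6717) = (10.09, 57.84). Then |LA| = |A − L| = 58.71.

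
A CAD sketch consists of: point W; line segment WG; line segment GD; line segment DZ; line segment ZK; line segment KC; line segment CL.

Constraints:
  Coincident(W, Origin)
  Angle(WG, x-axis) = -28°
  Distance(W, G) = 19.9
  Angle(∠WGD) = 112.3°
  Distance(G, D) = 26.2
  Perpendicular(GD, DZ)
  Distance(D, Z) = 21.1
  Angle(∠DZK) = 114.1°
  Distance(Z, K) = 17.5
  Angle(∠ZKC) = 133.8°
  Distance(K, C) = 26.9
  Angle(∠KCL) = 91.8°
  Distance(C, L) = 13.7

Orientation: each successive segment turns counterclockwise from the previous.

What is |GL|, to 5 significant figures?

11.258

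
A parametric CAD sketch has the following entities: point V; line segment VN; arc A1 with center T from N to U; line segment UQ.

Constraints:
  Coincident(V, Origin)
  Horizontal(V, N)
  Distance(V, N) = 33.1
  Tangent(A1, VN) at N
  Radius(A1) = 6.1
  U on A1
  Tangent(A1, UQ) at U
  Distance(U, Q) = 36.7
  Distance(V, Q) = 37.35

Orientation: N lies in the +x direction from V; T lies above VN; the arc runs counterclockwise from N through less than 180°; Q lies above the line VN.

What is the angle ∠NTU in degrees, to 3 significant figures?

136°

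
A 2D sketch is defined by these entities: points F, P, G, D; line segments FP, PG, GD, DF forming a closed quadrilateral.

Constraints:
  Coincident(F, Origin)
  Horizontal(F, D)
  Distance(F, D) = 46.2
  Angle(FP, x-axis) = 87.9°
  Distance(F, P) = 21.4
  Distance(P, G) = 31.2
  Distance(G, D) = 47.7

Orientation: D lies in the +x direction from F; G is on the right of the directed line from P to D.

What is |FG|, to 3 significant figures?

9.80

Checks: |PG| = 31.20 ✓; |GD| = 47.70 ✓.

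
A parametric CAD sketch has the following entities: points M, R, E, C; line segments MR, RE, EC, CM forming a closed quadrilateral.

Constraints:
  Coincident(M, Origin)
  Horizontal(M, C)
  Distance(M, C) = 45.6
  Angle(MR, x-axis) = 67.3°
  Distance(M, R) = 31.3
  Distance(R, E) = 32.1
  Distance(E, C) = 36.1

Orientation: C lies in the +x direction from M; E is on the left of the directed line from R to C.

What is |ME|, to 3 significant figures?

56.4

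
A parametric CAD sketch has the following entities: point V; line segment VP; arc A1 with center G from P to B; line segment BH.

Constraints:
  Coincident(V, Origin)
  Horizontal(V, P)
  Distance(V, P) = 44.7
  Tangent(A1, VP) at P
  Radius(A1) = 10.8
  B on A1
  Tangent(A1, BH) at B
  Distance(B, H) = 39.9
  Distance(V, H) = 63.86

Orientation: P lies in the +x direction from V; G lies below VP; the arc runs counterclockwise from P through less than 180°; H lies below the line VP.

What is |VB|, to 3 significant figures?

35.9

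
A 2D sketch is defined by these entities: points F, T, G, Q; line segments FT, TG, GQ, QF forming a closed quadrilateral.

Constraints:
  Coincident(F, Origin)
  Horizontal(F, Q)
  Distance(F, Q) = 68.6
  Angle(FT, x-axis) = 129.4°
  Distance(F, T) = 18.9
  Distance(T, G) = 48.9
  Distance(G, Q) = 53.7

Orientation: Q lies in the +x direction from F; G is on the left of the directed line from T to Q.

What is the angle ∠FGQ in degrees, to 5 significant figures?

83.606°

Checks: |TG| = 48.90 ✓; |GQ| = 53.70 ✓.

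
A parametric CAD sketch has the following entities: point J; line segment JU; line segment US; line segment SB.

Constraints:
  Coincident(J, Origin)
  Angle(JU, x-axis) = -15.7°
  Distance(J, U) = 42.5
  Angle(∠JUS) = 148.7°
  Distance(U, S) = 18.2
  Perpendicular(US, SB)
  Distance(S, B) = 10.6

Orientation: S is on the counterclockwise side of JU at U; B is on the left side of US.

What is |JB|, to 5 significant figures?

55.710

∠JUS = 148.7°, so US runs at -15.7° + (180° − 148.7°) = 15.600° from the x-axis; with |US| = 18.2, S = U + 18.2·(cos 15.600°, sin 15.600°) = (58.444, -6.6062). US ⟂ SB; with |SB| = 10.6 on the left of US, B = S + 10.6·(-0.26892, 0.96316) = (55.593, 3.6033). Then |JB| = |B − J| = 55.710.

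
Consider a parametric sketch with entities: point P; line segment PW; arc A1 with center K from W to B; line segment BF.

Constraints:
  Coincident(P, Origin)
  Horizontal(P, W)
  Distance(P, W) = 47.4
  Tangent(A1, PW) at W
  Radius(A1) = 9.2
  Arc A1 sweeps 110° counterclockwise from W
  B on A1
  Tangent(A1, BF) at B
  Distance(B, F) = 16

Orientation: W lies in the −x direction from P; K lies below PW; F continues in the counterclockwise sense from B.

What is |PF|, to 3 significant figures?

57.5

P is at the origin; P and W share the same y with |PW| = 47.4 and W on the −x side, so W = (-47.4, 0.00). A1 meets PW tangentially, so KW is at right angles to PW, so K = W + (0, -9.2) = (-47.4, -9.20). On A1, W sits at bearing 90° from K; a 110° counterclockwise sweep puts B at bearing 200°, so B = K + 9.2·(cos 200°, sin 200°) = (-56.0, -12.3). Tangency of A1 to BF means the radius KB is perpendicular to BF, so BF runs along (−sin 200°, cos 200°); with |BF| = 16.0, F = (-50.6, -27.4). Then |PF| = |F − P| = 57.5.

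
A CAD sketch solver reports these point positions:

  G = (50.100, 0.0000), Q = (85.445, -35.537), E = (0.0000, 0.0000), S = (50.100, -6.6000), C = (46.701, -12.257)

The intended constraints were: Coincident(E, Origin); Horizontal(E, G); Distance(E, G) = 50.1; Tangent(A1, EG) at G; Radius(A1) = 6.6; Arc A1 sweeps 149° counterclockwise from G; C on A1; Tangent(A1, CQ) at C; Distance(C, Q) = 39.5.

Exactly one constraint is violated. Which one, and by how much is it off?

Distance(C, Q) = 39.5 — off by 5.70.

E = (0.00, 0.00) ✓; E.y = 0.00, G.y = 0.00 ✓; |EG| = 50.10 ✓; ∠(SG, GE) = 90.00° ✓; |SG| = 6.600 ✓; bearing(S→C) − bearing(S→G) = 149.0° ✓; |SC| = 6.600 ✓; ∠(SC, CQ) = 90.00° ✓; |CQ| = 45.20 ✗.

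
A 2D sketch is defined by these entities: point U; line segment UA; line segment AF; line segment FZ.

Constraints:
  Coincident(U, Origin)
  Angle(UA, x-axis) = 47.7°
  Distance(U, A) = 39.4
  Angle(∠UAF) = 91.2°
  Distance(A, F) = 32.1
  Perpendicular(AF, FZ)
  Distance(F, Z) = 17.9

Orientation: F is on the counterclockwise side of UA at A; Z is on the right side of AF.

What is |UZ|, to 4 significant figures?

66.08

U is at the origin; UA runs at 47.7° with length 39.4, so A = 39.4·(cos 47.7°, sin 47.7°) = (26.52, 29.14). ∠UAF = 91.2°, so AF runs at 47.7° + (180° − 91.2°) = 136.5° from the x-axis; with |AF| = 32.1, F = A + 32.1·(cos 136.5°, sin 136.5°) = (3.232, 51.24). AF is perpendicular to FZ; with |FZ| = 17.9 on the right of AF, Z = F + 17.9·(0.6884, 0.7254) = (15.55, 64.22). Then |UZ| = |Z − U| = 66.08.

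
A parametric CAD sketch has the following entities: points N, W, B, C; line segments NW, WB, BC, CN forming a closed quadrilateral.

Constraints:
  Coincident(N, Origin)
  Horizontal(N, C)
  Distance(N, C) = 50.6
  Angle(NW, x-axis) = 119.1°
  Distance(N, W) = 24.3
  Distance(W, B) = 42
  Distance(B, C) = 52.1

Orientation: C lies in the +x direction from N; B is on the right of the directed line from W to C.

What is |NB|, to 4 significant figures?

18.57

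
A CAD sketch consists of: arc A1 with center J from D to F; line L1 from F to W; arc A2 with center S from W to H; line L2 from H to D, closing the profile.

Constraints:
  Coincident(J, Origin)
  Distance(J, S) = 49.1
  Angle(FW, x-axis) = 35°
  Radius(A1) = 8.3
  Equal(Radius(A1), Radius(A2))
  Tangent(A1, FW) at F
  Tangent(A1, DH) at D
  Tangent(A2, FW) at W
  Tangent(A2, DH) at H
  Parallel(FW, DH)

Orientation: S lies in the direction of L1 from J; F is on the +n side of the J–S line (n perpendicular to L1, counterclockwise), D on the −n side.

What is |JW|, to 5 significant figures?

49.797

Tangency of A1 to both parallel lines with radius 8.3 puts F and D at J ± 8.3·n: F = (-4.7607, 6.7990), D = (4.7607, -6.7990). Equal radii place W and H the same way about S: W = S + 8.3·n = (35.460, 34.962), H = S − 8.3·n = (44.981, 21.364). Then |JW| = |W − J| = 49.797.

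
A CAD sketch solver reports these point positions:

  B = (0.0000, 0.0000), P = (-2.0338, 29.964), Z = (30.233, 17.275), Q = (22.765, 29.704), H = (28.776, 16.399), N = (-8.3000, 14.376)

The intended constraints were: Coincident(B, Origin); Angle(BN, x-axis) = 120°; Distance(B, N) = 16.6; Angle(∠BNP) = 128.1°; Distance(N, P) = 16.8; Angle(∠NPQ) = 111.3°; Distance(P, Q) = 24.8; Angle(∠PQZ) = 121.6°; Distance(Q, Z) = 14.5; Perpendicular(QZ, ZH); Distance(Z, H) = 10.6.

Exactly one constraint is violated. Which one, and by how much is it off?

Distance(Z, H) = 10.6 — off by 8.90.

B = (0.00, 0.00) ✓; BN at 120.0° ✓; |BN| = 16.60 ✓; ∠BNP = 128.1° ✓; |NP| = 16.80 ✓; ∠NPQ = 111.3° ✓; |PQ| = 24.80 ✓; ∠PQZ = 121.6° ✓; |QZ| = 14.50 ✓; ∠(QZ, ZH) = 89.98° ✓; |ZH| = 1.700 ✗.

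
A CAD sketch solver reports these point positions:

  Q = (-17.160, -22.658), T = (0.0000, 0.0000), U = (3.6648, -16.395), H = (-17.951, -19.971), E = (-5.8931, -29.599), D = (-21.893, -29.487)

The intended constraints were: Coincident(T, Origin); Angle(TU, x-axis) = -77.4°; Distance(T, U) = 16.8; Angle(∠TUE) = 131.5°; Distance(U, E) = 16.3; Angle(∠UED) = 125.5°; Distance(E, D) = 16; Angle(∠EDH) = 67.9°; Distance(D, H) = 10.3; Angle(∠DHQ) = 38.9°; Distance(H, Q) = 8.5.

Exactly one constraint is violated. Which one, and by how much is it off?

Distance(H, Q) = 8.5 — off by 5.70.

T = (0.00, 0.00) ✓; TU at -77.40° ✓; |TU| = 16.80 ✓; ∠TUE = 131.5° ✓; |UE| = 16.30 ✓; ∠UED = 125.5° ✓; |ED| = 16.00 ✓; ∠EDH = 67.90° ✓; |DH| = 10.30 ✓; ∠DHQ = 38.91° ✓; |HQ| = 2.801 ✗.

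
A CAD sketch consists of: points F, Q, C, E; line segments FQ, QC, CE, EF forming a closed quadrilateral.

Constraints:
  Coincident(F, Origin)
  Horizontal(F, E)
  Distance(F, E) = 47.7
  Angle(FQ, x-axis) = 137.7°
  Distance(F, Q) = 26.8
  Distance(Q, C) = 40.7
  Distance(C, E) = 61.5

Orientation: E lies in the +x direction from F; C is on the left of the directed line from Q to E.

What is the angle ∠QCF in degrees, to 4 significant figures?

33.86°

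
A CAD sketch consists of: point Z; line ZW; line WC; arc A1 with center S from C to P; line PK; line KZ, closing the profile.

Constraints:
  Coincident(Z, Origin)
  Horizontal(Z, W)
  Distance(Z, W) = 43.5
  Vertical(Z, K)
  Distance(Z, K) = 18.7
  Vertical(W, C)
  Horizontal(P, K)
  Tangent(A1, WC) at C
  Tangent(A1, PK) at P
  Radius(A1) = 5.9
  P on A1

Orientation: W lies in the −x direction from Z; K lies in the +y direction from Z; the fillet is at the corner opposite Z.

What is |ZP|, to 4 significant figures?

41.99

Z is at the origin; Z and W share the same y with |ZW| = 43.5 and W on the −x side, so W = (-43.50, 0.000). ZK is vertical with |ZK| = 18.7 and K on the +y side, so K = (0.000, 18.70). The virtual corner opposite Z is at (-43.50, 18.70). The tangent condition forces SC to be normal to WC and tangency of A1 to PK means the radius SP is perpendicular to PK, with radius 5.9, so the center S sits 5.9 in from both sides at S = (-37.60, 12.80). That places the tangent points at C = (-43.50, 12.80) on WC and P = (-37.60, 18.70) on PK. Then |ZP| = |P − Z| = 41.99.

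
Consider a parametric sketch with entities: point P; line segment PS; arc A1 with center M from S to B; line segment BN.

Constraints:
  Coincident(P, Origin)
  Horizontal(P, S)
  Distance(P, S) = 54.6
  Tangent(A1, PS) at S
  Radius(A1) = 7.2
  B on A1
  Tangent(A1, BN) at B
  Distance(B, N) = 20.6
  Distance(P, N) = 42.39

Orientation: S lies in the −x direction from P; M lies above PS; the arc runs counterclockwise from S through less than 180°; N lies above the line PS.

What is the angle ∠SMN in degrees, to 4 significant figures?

127.1°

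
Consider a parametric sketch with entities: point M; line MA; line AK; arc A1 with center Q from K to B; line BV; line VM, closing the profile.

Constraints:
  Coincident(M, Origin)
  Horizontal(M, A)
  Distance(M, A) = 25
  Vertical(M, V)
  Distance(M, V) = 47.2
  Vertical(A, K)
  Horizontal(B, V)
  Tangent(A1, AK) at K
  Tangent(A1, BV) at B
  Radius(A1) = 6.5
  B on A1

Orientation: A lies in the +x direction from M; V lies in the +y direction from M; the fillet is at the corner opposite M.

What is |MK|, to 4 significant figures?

47.76

M is at the origin; M and A share the same y with |MA| = 25.0 and A on the +x side, so A = (25.00, 0.000). M and V share the same x with |MV| = 47.2 and V on the +y side, so V = (0.000, 47.20). The virtual corner opposite M is at (25.00, 47.20). Tangency of A1 to AK means the radius QK is perpendicular to AK and the tangent condition forces QB to be normal to BV, with radius 6.5, so the center Q sits 6.5 in from both sides at Q = (18.50, 40.70). That places the tangent points at K = (25.00, 40.70) on AK and B = (18.50, 47.20) on BV. Then |MK| = |K − M| = 47.76.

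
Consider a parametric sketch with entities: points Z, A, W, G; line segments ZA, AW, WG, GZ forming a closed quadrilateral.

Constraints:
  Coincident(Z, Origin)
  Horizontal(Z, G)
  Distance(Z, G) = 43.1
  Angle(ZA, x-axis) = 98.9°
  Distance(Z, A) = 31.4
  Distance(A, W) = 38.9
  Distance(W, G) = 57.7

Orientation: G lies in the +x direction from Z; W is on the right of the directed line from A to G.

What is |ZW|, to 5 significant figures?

15.722

Z is at the origin; ZG is horizontal with |ZG| = 43.1 and G in +x, so G = (43.1, 0). ZA runs at 98.9° with |ZA| = 31.4, so A = (-4.8579, 31.022). W is determined by |AW| = 38.9 and |WG| = 57.7 together: it lies at the intersection of circle(A, 38.9) and circle(G, 57.7). With |AG| = 57.117, the foot of the radical line on AG is 12.660 from A and the perpendicular offset is √(38.9² − 12.660²) = 36.782. Taking the right-of-AG solution: W = (-14.205, -6.7383).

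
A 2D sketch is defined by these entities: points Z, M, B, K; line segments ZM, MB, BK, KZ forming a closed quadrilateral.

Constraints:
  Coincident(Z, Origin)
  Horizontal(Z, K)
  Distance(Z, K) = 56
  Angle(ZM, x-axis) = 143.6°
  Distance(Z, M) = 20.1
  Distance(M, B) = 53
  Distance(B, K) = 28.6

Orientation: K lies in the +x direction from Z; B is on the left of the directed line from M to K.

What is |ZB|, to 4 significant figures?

41.55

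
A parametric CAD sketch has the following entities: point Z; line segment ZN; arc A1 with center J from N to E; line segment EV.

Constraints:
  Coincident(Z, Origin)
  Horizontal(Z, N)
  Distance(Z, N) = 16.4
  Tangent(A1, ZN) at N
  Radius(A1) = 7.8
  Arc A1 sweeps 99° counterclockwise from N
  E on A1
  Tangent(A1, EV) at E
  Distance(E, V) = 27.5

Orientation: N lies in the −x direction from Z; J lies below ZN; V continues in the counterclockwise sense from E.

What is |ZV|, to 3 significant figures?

41.2

Z is at the origin; ZN is horizontal with |ZN| = 16.4 and N on the −x side, so N = (-16.4, 0.00). A1 meets ZN tangentially, so JN is at right angles to ZN, so J = N + (0, -7.8) = (-16.4, -7.80). On A1, N sits at bearing 90° from J; a 99° counterclockwise sweep puts E at bearing 189°, so E = J + 7.8·(cos 189°, sin 189°) = (-24.1, -9.02). A1 meets EV tangentially, so JE is at right angles to EV, so EV runs along (−sin 189°, cos 189°); with |EV| = 27.5, V = (-19.8, -36.2). Then |ZV| = |V − Z| = 41.2.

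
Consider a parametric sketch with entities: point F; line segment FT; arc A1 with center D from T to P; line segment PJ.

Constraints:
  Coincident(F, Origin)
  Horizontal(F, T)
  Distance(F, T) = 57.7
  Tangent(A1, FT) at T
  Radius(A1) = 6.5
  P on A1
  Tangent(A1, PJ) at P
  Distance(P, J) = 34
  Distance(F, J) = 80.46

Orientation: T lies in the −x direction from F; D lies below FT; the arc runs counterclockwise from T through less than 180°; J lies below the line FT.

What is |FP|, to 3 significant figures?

64.3

Checks: |DP| = 6.500 ✓; ∠(DP, PJ) = 90.00° ✓; |PJ| = 34.00 ✓; |FJ| = 80.46 ✓.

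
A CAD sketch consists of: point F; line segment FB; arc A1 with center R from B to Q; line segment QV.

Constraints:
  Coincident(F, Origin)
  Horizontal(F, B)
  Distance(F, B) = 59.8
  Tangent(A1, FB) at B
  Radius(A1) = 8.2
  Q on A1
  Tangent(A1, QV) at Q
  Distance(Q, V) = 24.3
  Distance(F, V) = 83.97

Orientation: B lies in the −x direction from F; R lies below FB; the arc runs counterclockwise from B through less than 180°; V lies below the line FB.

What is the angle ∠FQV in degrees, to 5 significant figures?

129.09°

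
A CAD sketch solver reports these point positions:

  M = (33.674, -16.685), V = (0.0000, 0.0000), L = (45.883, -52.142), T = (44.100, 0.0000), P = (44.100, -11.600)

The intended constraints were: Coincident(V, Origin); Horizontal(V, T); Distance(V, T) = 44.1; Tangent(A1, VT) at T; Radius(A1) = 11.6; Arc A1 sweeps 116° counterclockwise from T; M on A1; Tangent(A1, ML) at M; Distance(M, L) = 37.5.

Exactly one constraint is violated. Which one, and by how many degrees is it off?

Tangent(A1, ML) at M — off by 7.00°.

V = (0.00, 0.00) ✓; V.y = 0.00, T.y = 0.00 ✓; |VT| = 44.10 ✓; ∠(PT, TV) = 90.00° ✓; |PT| = 11.60 ✓; bearing(P→M) − bearing(P→T) = 116.0° ✓; |PM| = 11.60 ✓; ∠(PM, ML) = 97.00° ✗; |ML| = 37.50 ✓.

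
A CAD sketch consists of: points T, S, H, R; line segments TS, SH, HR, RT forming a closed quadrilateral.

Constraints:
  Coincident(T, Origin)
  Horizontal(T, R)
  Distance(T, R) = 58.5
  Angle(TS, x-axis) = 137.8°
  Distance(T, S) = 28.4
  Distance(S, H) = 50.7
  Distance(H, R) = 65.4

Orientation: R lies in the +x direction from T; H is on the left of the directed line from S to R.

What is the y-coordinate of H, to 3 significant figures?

51.4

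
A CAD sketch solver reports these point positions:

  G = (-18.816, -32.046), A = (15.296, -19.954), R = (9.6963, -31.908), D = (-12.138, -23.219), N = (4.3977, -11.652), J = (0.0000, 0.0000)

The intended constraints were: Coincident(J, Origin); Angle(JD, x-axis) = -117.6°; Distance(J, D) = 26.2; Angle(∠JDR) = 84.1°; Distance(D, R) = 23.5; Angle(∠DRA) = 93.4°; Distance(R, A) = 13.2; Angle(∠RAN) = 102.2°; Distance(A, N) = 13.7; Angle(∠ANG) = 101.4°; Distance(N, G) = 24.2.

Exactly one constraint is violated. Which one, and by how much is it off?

Distance(N, G) = 24.2 — off by 6.70.

J = (0.00, 0.00) ✓; JD at -117.6° ✓; |JD| = 26.20 ✓; ∠JDR = 84.10° ✓; |DR| = 23.50 ✓; ∠DRA = 93.40° ✓; |RA| = 13.20 ✓; ∠RAN = 102.2° ✓; |AN| = 13.70 ✓; ∠ANG = 101.4° ✓; |NG| = 30.90 ✗.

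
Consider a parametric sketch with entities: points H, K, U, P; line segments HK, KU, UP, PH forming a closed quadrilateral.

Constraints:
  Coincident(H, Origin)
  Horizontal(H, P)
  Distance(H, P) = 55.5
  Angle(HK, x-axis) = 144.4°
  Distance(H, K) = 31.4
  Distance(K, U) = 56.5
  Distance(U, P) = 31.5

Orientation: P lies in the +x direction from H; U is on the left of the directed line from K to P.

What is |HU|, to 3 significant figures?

36.7

H is at the origin; HP is horizontal with |HP| = 55.5 and P in +x, so P = (55.5, 0). HK runs at 144.4° with |HK| = 31.4, so K = (-25.5, 18.3). U is determined by |KU| = 56.5 and |UP| = 31.5 together: it lies at the intersection of circle(K, 56.5) and circle(P, 31.5). With |KP| = 83.1, the foot of the radical line on KP is 54.8 from K and the perpendicular offset is √(56.5² − 54.8²) = 13.9. Taking the left-of-KP solution: U = (30.9, 19.7).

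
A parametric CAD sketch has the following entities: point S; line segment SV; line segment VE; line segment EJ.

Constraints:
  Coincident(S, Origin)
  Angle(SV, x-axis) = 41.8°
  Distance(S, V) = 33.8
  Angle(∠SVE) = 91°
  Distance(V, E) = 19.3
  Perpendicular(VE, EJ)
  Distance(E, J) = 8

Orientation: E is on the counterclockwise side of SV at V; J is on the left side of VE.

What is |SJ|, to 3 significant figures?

32.6

S is at the origin; SV runs at 41.8° with length 33.8, so V = 33.8·(cos 41.8°, sin 41.8°) = (25.2, 22.5). ∠SVE = 91.0°, so VE runs at 41.8° + (180° − 91.0°) = 131° from the x-axis; with |VE| = 19.3, E = V + 19.3·(cos 131°, sin 131°) = (12.6, 37.1). VE ⟂ EJ; with |EJ| = 8.0 on the left of VE, J = E + 8.0·(-0.757, -0.653) = (6.53, 31.9). Then |SJ| = |J − S| = 32.6.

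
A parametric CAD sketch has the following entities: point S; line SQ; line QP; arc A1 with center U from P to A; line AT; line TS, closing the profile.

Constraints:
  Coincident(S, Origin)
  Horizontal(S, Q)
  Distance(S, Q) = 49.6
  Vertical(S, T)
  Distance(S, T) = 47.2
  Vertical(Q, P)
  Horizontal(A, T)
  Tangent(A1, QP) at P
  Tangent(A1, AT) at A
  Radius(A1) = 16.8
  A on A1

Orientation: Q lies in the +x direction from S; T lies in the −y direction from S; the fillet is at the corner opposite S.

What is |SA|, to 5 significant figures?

57.478

S is at the origin; SQ is horizontal with |SQ| = 49.6 and Q on the +x side, so Q = (49.600, 0.0000). ST is vertical with |ST| = 47.2 and T on the −y side, so T = (0.0000, -47.200). The virtual corner opposite S is at (49.600, -47.200). Since A1 is tangent to QP there, UP ⟂ QP and A1 meets AT tangentially, so UA is at right angles to AT, with radius 16.8, so the center U sits 16.8 in from both sides at U = (32.800, -30.400). That places the tangent points at P = (49.600, -30.400) on QP and A = (32.800, -47.200) on AT. Then |SA| = |A − S| = 57.478.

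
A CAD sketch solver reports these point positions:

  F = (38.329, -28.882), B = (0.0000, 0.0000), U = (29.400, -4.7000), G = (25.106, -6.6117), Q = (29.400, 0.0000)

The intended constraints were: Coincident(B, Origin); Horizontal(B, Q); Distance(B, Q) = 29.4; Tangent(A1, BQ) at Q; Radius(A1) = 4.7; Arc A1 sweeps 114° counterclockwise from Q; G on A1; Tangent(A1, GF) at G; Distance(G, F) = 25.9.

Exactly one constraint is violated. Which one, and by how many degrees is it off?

Tangent(A1, GF) at G — off by 6.70°.

B = (0.00, 0.00) ✓; B.y = 0.00, Q.y = 0.00 ✓; |BQ| = 29.40 ✓; ∠(UQ, QB) = 90.00° ✓; |UQ| = 4.700 ✓; bearing(U→G) − bearing(U→Q) = 114.0° ✓; |UG| = 4.700 ✓; ∠(UG, GF) = 83.30° ✗; |GF| = 25.90 ✓.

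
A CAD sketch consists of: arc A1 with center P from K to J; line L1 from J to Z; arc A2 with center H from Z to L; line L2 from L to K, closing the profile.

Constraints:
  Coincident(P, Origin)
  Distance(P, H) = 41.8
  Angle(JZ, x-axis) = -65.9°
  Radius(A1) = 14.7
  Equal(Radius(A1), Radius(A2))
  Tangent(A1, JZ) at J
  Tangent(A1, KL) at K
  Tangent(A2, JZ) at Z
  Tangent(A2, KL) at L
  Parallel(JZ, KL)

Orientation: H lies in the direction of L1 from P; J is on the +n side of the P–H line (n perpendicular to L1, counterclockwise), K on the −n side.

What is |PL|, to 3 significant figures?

44.3

Tangency of A1 to both parallel lines with radius 14.7 puts J and K at P ± 14.7·n: J = (13.4, 6.00), K = (-13.4, -6.00). Equal radii place Z and L the same way about H: Z = H + 14.7·n = (30.5, -32.2), L = H − 14.7·n = (3.65, -44.2). Then |PL| = |L − P| = 44.3.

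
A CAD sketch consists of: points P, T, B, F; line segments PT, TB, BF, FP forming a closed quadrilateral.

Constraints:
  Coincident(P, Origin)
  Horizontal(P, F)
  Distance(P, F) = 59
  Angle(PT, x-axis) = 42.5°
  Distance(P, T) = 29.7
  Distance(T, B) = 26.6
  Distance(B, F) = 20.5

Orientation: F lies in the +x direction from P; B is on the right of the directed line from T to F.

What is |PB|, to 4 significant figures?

38.52

Checks: |TB| = 26.60 ✓; |BF| = 20.50 ✓.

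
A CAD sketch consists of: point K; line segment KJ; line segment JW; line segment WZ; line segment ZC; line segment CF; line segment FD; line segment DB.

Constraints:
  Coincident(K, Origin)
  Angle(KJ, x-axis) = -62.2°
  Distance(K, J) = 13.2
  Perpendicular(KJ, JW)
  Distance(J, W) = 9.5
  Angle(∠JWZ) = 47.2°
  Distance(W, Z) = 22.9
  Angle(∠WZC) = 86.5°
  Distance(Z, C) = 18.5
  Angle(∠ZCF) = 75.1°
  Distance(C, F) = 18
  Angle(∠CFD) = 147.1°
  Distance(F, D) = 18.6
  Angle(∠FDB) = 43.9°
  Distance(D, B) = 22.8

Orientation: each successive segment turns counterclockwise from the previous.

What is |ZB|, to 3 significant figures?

7.33

K is at the origin; KJ runs at -62.2° with length 13.2, so J = (6.16, -11.7). KJ is perpendicular to JW, so JW runs at 27.8°; with |JW| = 9.5, W = (14.6, -7.25). ∠JWZ = 47.2° gives WZ at 161° from the x-axis; with |WZ| = 22.9, Z = (-7.04, 0.361). ∠WZC = 86.5° gives ZC at -106° from the x-axis; with |ZC| = 18.5, C = (-12.1, -17.4). ∠ZCF = 75.1° gives CF at -1.00° from the x-axis; with |CF| = 18.0, F = (5.89, -17.7). ∠CFD = 147.1° gives FD at 31.9° from the x-axis; with |FD| = 18.6, D = (21.7, -7.92). ∠FDB = 43.9° gives DB at 168° from the x-axis; with |DB| = 22.8, B = (-0.622, -3.18). Then |ZB| = |B − Z| = 7.33.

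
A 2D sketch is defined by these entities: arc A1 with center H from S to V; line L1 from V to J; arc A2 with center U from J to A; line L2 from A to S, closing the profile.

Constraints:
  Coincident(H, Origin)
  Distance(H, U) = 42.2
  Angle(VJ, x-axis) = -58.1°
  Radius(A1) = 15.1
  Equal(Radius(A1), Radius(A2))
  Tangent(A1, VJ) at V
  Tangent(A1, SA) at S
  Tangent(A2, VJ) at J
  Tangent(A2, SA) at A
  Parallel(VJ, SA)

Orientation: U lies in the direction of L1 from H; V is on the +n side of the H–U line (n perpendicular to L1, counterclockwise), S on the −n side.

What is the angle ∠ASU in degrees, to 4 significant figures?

19.69°

The slot axis is L1's direction at -58.1°, so u = (cos -58.1°, sin -58.1°) = (0.5284, -0.8490) and n = (−sin -58.1°, cos -58.1°) = (0.8490, 0.5284). H is at the origin and U lies 42.2 along u from H, so U = 42.2·u = (22.30, -35.83). Tangency of A1 to both parallel lines with radius 15.1 puts V and S at H ± 15.1·n: V = (12.82, 7.979), S = (-12.82, -7.979). Equal radii place J and A the same way about U: J = U + 15.1·n = (35.12, -27.85), A = U − 15.1·n = (9.481, -43.81). Then cos ∠ASU = SA·SU / (|SA||SU|), giving 19.69°.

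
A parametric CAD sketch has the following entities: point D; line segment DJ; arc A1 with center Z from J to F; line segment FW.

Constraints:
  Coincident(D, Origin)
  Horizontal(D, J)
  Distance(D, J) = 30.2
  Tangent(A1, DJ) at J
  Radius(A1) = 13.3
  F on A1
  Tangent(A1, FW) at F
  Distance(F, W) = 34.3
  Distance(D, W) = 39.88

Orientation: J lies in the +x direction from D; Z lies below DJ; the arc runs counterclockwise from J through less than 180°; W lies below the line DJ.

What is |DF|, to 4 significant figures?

19.70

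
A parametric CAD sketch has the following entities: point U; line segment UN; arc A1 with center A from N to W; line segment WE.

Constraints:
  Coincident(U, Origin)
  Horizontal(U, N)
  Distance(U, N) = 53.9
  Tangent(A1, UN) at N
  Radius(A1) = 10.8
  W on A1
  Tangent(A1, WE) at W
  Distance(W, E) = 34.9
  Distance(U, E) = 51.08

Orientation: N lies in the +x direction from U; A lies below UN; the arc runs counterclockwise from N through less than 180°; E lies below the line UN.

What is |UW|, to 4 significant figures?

44.32

U is at the origin; UN is horizontal with |UN| = 53.9 and N on the +x side, so N = (53.90, 0.000). A1 meets UN tangentially, so AN is at right angles to UN, so A = N + (0, -10.8) = (53.90, -10.80). Since AW ⟂ WE (tangency), |AE| = √(10.8² + 34.9²) = 36.53 regardless of where W sits on A1. So E lies on both circle(U, 51.08) and circle(A, 36.53); the below-UN intersection is E = (31.85, -39.93). W is the foot of the tangent from E: W = (43.75, -7.120).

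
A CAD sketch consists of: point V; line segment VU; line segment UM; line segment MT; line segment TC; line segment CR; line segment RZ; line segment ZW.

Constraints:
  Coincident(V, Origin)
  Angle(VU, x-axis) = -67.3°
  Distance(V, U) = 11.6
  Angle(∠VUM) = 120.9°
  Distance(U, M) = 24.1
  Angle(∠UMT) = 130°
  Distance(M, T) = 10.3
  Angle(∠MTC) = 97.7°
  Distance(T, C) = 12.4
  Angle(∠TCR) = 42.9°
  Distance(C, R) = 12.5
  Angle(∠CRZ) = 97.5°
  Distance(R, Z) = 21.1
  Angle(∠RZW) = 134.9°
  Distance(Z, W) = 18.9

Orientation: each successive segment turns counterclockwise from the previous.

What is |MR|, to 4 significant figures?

4.925

∠MTC = 97.7° gives TC at 124.1° from the x-axis; with |TC| = 12.4, C = (29.06, 2.994). ∠TCR = 42.9° gives CR at -98.80° from the x-axis; with |CR| = 12.5, R = (27.14, -9.358). Then |MR| = |R − M| = 4.925.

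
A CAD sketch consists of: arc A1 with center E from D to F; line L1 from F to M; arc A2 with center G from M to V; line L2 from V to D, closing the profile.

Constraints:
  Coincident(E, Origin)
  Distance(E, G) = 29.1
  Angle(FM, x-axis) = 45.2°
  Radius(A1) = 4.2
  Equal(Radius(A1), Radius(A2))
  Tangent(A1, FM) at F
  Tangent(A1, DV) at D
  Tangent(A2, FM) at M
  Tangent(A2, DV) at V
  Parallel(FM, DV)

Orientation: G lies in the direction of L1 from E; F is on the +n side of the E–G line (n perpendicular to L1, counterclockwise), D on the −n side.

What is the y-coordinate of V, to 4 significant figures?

17.69

The slot axis is L1's direction at 45.2°, so u = (cos 45.2°, sin 45.2°) = (0.7046, 0.7096) and n = (−sin 45.2°, cos 45.2°) = (-0.7096, 0.7046). E is at the origin and G lies 29.1 along u from E, so G = 29.1·u = (20.50, 20.65). Tangency of A1 to both parallel lines with radius 4.2 puts F and D at E ± 4.2·n: F = (-2.980, 2.959), D = (2.980, -2.959). Equal radii place M and V the same way about G: M = G + 4.2·n = (17.52, 23.61), V = G − 4.2·n = (23.49, 17.69). So V.y = 17.69.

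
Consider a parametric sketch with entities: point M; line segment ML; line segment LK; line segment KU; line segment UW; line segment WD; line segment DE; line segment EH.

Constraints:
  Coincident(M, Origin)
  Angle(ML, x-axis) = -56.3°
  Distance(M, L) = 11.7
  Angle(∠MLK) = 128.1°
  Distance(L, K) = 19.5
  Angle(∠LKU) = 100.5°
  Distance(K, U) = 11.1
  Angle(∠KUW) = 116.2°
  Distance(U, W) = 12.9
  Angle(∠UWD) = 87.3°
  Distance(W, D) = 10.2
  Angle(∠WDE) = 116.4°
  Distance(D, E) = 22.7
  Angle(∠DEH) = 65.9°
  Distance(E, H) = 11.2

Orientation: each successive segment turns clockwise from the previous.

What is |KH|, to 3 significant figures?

3.86

M is at the origin; ML runs at -56.3° with length 11.7, so L = (6.49, -9.73). ∠MLK = 128.1° gives LK at -108° from the x-axis; with |LK| = 19.5, K = (0.401, -28.3). ∠LKU = 100.5° gives KU at 172° from the x-axis; with |KU| = 11.1, U = (-10.6, -26.8). ∠KUW = 116.2° gives UW at 108° from the x-axis; with |UW| = 12.9, W = (-14.7, -14.5). ∠UWD = 87.3° gives WD at 15.8° from the x-axis; with |WD| = 10.2, D = (-4.88, -11.8). ∠WDE = 116.4° gives DE at -47.8° from the x-axis; with |DE| = 22.7, E = (10.4, -28.6). ∠DEH = 65.9° gives EH at -162° from the x-axis; with |EH| = 11.2, H = (-0.275, -32.1). Then |KH| = |H − K| = 3.86.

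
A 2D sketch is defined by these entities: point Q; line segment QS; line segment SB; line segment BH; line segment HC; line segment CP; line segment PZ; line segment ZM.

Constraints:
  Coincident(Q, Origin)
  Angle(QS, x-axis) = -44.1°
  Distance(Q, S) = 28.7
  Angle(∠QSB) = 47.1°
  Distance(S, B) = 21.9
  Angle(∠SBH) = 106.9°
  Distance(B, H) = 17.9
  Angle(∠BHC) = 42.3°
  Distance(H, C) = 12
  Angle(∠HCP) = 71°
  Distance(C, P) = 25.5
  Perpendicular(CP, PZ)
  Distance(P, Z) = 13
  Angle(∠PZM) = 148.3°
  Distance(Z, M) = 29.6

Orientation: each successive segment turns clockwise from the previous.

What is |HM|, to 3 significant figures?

27.5

Q is at the origin; QS runs at -44.1° with length 28.7, so S = (20.6, -20.0). ∠QSB = 47.1° gives SB at -177° from the x-axis; with |SB| = 21.9, B = (-1.26, -21.1). ∠SBH = 106.9° gives BH at 110° from the x-axis; with |BH| = 17.9, H = (-7.35, -4.29). ∠BHC = 42.3° gives HC at -27.8° from the x-axis; with |HC| = 12.0, C = (3.26, -9.88). ∠HCP = 71.0° gives CP at -137° from the x-axis; with |CP| = 25.5, P = (-15.3, -27.3). CP is perpendicular to PZ, so PZ runs at 133°; with |PZ| = 13.0, Z = (-24.2, -17.9). ∠PZM = 148.3° gives ZM at 102° from the x-axis; with |ZM| = 29.6, M = (-30.1, 11.1). Then |HM| = |M − H| = 27.5.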